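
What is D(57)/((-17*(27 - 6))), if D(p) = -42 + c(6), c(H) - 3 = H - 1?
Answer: 2/21 ≈ 0.095238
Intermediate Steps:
c(H) = 2 + H (c(H) = 3 + (H - 1) = 3 + (-1 + H) = 2 + H)
D(p) = -34 (D(p) = -42 + (2 + 6) = -42 + 8 = -34)
D(57)/((-17*(27 - 6))) = -34*(-1/(17*(27 - 6))) = -34/((-17*21)) = -34/(-357) = -34*(-1/357) = 2/21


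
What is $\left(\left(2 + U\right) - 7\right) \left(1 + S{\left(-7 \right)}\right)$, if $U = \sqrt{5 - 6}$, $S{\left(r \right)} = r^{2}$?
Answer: $-250 + 50 i \approx -250.0 + 50.0 i$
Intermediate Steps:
$U = i$ ($U = \sqrt{-1} = i \approx 1.0 i$)
$\left(\left(2 + U\right) - 7\right) \left(1 + S{\left(-7 \right)}\right) = \left(\left(2 + i\right) - 7\right) \left(1 + \left(-7\right)^{2}\right) = \left(-5 + i\right) \left(1 + 49\right) = \left(-5 + i\right) 50 = -250 + 50 i$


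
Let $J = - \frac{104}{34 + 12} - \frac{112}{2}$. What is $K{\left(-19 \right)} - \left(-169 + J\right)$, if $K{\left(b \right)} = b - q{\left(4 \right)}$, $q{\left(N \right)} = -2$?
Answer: $\frac{4836}{23} \approx 210.26$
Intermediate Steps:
$J = - \frac{1340}{23}$ ($J = - \frac{104}{46} - 56 = \left(-104\right) \frac{1}{46} - 56 = - \frac{52}{23} - 56 = - \frac{1340}{23} \approx -58.261$)
$K{\left(b \right)} = 2 + b$ ($K{\left(b \right)} = b - -2 = b + 2 = 2 + b$)
$K{\left(-19 \right)} - \left(-169 + J\right) = \left(2 - 19\right) - \left(- \frac{1340}{23} - 13^{2}\right) = -17 + \left(169 + \frac{1340}{23}\right) = -17 + \frac{5227}{23} = \frac{4836}{23}$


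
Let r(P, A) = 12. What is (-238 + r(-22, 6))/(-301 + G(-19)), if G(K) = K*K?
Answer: -113/30 ≈ -3.7667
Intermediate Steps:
G(K) = K²
(-238 + r(-22, 6))/(-301 + G(-19)) = (-238 + 12)/(-301 + (-19)²) = -226/(-301 + 361) = -226/60 = -226*1/60 = -113/30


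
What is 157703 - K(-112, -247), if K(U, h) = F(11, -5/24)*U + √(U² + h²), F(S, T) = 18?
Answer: 159719 - √73553 ≈ 1.5945e+5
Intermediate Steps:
K(U, h) = √(U² + h²) + 18*U (K(U, h) = 18*U + √(U² + h²) = √(U² + h²) + 18*U)
157703 - K(-112, -247) = 157703 - (√((-112)² + (-247)²) + 18*(-112)) = 157703 - (√(12544 + 61009) - 2016) = 157703 - (√73553 - 2016) = 157703 - (-2016 + √73553) = 157703 + (2016 - √73553) = 159719 - √73553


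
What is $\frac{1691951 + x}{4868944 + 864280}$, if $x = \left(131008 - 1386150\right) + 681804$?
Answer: $\frac{1118613}{5733224} \approx 0.19511$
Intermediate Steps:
$x = -573338$ ($x = -1255142 + 681804 = -573338$)
$\frac{1691951 + x}{4868944 + 864280} = \frac{1691951 - 573338}{4868944 + 864280} = \frac{1118613}{5733224}$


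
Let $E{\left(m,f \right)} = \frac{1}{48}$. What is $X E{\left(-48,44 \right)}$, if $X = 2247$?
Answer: $\frac{749}{16} \approx 46.813$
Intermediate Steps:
$E{\left(m,f \right)} = \frac{1}{48}$
$X E{\left(-48,44 \right)} = 2247 \cdot \frac{1}{48} = \frac{749}{16}$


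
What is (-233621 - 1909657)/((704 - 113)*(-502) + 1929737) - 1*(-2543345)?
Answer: 4153420125697/1633055 ≈ 2.5433e+6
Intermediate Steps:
(-233621 - 1909657)/((704 - 113)*(-502) + 1929737) - 1*(-2543345) = -2143278/(591*(-502) + 1929737) + 2543345 = -2143278/(-296682 + 1929737) + 2543345 = -2143278/1633055 + 2543345 = 4153420125697/1633055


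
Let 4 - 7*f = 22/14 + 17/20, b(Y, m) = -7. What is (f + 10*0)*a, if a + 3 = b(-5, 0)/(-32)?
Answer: -19669/31360 ≈ -0.62720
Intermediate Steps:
f = 221/980 (f = 4/7 - (22/14 + 17/20)/7 = 4/7 - (22*(1/14) + 17*(1/20))/7 = 4/7 - (11/7 + 17/20)/7 = 4/7 - 1/7*339/140 = 4/7 - 339/980 = 221/980 ≈ 0.22551)
a = -89/32 (a = -3 - 7/(-32) = -3 - 7*(-1/32) = -3 + 7/32 = -89/32 ≈ -2.7813)
(f + 10*0)*a = (221/980 + 10*0)*(-89/32) = (221/980 + 0)*(-89/32) = (221/980)*(-89/32) = -19669/31360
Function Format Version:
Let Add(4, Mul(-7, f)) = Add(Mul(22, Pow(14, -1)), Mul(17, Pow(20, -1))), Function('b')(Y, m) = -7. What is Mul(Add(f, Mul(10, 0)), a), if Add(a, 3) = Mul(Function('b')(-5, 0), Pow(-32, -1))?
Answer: Rational(-19669, 31360) ≈ -0.62720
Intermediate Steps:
f = Rational(221, 980) (f = Add(Rational(4, 7), Mul(Rational(-1, 7), Add(Mul(22, Pow(14, -1)), Mul(17, Pow(20, -1))))) = Add(Rational(4, 7), Mul(Rational(-1, 7), Add(Mul(22, Rational(1, 14)), Mul(17, Rational(1, 20))))) = Add(Rational(4, 7), Mul(Rational(-1, 7), Add(Rational(11, 7), Rational(17, 20)))) = Add(Rational(4, 7), Mul(Rational(-1, 7), Rational(339, 140))) = Add(Rational(4, 7), Rational(-339, 980)) = Rational(221, 980) ≈ 0.22551)
a = Rational(-89, 32) (a = Add(-3, Mul(-7, Pow(-32, -1))) = Add(-3, Mul(-7, Rational(-1, 32))) = Add(-3, Rational(7, 32)) = Rational(-89, 32) ≈ -2.7813)
Mul(Add(f, Mul(10, 0)), a) = Mul(Add(Rational(221, 980), Mul(10, 0)), Rational(-89, 32)) = Mul(Add(Rational(221, 980), 0), Rational(-89, 32)) = Mul(Rational(221, 980), Rational(-89, 32)) = Rational(-19669, 31360)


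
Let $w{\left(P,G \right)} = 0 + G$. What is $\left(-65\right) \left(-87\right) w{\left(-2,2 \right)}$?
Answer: $11310$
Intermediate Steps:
$w{\left(P,G \right)} = G$
$\left(-65\right) \left(-87\right) w{\left(-2,2 \right)} = \left(-65\right) \left(-87\right) 2 = 5655 \cdot 2 = 11310$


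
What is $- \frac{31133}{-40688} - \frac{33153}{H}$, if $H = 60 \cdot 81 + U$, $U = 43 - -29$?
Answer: $- \frac{99615109}{16722768} \approx -5.9569$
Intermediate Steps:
$U = 72$ ($U = 43 + 29 = 72$)
$H = 4932$ ($H = 60 \cdot 81 + 72 = 4860 + 72 = 4932$)
$- \frac{31133}{-40688} - \frac{33153}{H} = - \frac{31133}{-40688} - \frac{33153}{4932} = \left(-31133\right) \left(- \frac{1}{40688}\right) - \frac{11051}{1644} = \frac{31133}{40688} - \frac{11051}{1644} = - \frac{99615109}{16722768}$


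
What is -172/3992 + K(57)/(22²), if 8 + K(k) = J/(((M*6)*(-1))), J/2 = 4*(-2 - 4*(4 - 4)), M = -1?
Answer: -23593/362274 ≈ -0.065125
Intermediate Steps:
J = -16 (J = 2*(4*(-2 - 4*(4 - 4))) = 2*(4*(-2 - 4*0)) = 2*(4*(-2 + 0)) = 2*(4*(-2)) = 2*(-8) = -16)
K(k) = -32/3 (K(k) = -8 - 16/(-1*6*(-1)) = -8 - 16/((-6*(-1))) = -8 - 16/6 = -8 - 16*⅙ = -8 - 8/3 = -32/3)
-172/3992 + K(57)/(22²) = -172/3992 - 32/(3*(22²)) = -172*1/3992 - 32/3/484 = -43/998 - 32/3*1/484 = -43/998 - 8/363 = -23593/362274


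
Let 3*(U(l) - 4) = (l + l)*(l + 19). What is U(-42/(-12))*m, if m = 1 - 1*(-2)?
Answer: 339/2 ≈ 169.50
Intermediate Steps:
m = 3 (m = 1 + 2 = 3)
U(l) = 4 + 2*l*(19 + l)/3 (U(l) = 4 + ((l + l)*(l + 19))/3 = 4 + ((2*l)*(19 + l))/3 = 4 + (2*l*(19 + l))/3 = 4 + 2*l*(19 + l)/3)
U(-42/(-12))*m = (4 + 2*(-42/(-12))²/3 + 38*(-42/(-12))/3)*3 = (4 + 2*(-42*(-1/12))²/3 + 38*(-42*(-1/12))/3)*3 = (4 + 2*(7/2)²/3 + (38/3)*(7/2))*3 = (4 + (⅔)*(49/4) + 133/3)*3 = (4 + 49/6 + 133/3)*3 = (113/2)*3 = 339/2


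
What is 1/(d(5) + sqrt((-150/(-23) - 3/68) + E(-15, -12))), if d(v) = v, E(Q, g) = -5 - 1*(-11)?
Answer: 1564/3917 - 2*sqrt(7630365)/19585 ≈ 0.11720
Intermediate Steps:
E(Q, g) = 6 (E(Q, g) = -5 + 11 = 6)
1/(d(5) + sqrt((-150/(-23) - 3/68) + E(-15, -12))) = 1/(5 + sqrt((-150/(-23) - 3/68) + 6)) = 1/(5 + sqrt((-150*(-1/23) - 3*1/68) + 6)) = 1/(5 + sqrt((150/23 - 3/68) + 6)) = 1/(5 + sqrt(10131/1564 + 6)) = 1/(5 + sqrt(19515/1564)) = 1/(5 + sqrt(7630365)/782)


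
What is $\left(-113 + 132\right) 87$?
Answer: $1653$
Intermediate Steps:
$\left(-113 + 132\right) 87 = 19 \cdot 87 = 1653$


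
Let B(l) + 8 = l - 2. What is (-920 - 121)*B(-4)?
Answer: 14574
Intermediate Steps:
B(l) = -10 + l (B(l) = -8 + (l - 2) = -8 + (-2 + l) = -10 + l)
(-920 - 121)*B(-4) = (-920 - 121)*(-10 - 4) = -1041*(-14) = 14574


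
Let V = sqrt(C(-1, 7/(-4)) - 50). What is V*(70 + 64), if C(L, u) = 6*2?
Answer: 134*I*sqrt(38) ≈ 826.03*I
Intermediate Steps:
C(L, u) = 12
V = I*sqrt(38) (V = sqrt(12 - 50) = sqrt(-38) = I*sqrt(38) ≈ 6.1644*I)
V*(70 + 64) = (I*sqrt(38))*(70 + 64) = (I*sqrt(38))*134 = 134*I*sqrt(38)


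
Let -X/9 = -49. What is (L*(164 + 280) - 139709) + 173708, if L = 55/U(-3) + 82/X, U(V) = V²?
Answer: 5408849/147 ≈ 36795.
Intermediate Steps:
X = 441 (X = -9*(-49) = 441)
L = 2777/441 (L = 55/((-3)²) + 82/441 = 55/9 + 82*(1/441) = 55*(⅑) + 82/441 = 55/9 + 82/441 = 2777/441 ≈ 6.2971)
(L*(164 + 280) - 139709) + 173708 = (2777*(164 + 280)/441 - 139709) + 173708 = ((2777/441)*444 - 139709) + 173708 = (410996/147 - 139709) + 173708 = -20126227/147 + 173708 = 5408849/147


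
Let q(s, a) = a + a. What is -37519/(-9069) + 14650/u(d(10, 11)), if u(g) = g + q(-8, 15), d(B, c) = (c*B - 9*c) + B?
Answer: 44924773/154173 ≈ 291.39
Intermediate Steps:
q(s, a) = 2*a
d(B, c) = B - 9*c + B*c (d(B, c) = (B*c - 9*c) + B = (-9*c + B*c) + B = B - 9*c + B*c)
u(g) = 30 + g (u(g) = g + 2*15 = g + 30 = 30 + g)
-37519/(-9069) + 14650/u(d(10, 11)) = -37519/(-9069) + 14650/(30 + (10 - 9*11 + 10*11)) = -37519*(-1/9069) + 14650/(30 + (10 - 99 + 110)) = 37519/9069 + 14650/(30 + 21) = 37519/9069 + 14650/51 = 44924773/154173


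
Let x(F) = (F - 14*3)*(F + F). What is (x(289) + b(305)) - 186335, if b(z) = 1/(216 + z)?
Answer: -22699448/521 ≈ -43569.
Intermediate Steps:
x(F) = 2*F*(-42 + F) (x(F) = (F - 42)*(2*F) = (-42 + F)*(2*F) = 2*F*(-42 + F))
(x(289) + b(305)) - 186335 = (2*289*(-42 + 289) + 1/(216 + 305)) - 186335 = (2*289*247 + 1/521) - 186335 = (142766 + 1/521) - 186335 = 74381087/521 - 186335 = -22699448/521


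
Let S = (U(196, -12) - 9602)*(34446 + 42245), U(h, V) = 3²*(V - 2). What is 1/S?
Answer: -1/746050048 ≈ -1.3404e-9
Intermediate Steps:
U(h, V) = -18 + 9*V (U(h, V) = 9*(-2 + V) = -18 + 9*V)
S = -746050048 (S = ((-18 + 9*(-12)) - 9602)*(34446 + 42245) = ((-18 - 108) - 9602)*76691 = (-126 - 9602)*76691 = -9728*76691 = -746050048)
1/S = 1/(-746050048) = -1/746050048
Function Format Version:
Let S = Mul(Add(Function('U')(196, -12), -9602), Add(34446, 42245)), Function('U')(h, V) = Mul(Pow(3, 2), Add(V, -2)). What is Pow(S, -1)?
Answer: Rational(-1, 746050048) ≈ -1.3404e-9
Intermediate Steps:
Function('U')(h, V) = Add(-18, Mul(9, V)) (Function('U')(h, V) = Mul(9, Add(-2, V)) = Add(-18, Mul(9, V)))
S = -746050048 (S = Mul(Add(Add(-18, Mul(9, -12)), -9602), Add(34446, 42245)) = Mul(Add(Add(-18, -108), -9602), 76691) = Mul(Add(-126, -9602), 76691) = Mul(-9728, 76691) = -746050048)
Pow(S, -1) = Pow(-746050048, -1) = Rational(-1, 746050048)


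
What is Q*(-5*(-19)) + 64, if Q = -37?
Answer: -3451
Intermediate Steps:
Q*(-5*(-19)) + 64 = -(-185)*(-19) + 64 = -37*95 + 64 = -3515 + 64 = -3451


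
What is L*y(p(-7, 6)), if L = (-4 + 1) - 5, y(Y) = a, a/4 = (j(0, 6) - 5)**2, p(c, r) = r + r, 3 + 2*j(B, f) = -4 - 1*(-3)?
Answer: -1568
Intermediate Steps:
j(B, f) = -2 (j(B, f) = -3/2 + (-4 - 1*(-3))/2 = -3/2 + (-4 + 3)/2 = -3/2 + (1/2)*(-1) = -3/2 - 1/2 = -2)
p(c, r) = 2*r
a = 196 (a = 4*(-2 - 5)**2 = 4*(-7)**2 = 4*49 = 196)
y(Y) = 196
L = -8 (L = -3 - 5 = -8)
L*y(p(-7, 6)) = -8*196 = -1568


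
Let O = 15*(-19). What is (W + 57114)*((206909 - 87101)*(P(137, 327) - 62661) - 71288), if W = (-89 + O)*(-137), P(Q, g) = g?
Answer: -809192581752320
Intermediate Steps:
O = -285
W = 51238 (W = (-89 - 285)*(-137) = -374*(-137) = 51238)
(W + 57114)*((206909 - 87101)*(P(137, 327) - 62661) - 71288) = (51238 + 57114)*((206909 - 87101)*(327 - 62661) - 71288) = 108352*(119808*(-62334) - 71288) = 108352*(-7468111872 - 71288) = 108352*(-7468183160) = -809192581752320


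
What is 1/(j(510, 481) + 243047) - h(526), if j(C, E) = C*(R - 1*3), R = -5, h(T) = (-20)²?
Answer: -95586799/238967 ≈ -400.00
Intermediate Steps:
h(T) = 400
j(C, E) = -8*C (j(C, E) = C*(-5 - 1*3) = C*(-5 - 3) = C*(-8) = -8*C)
1/(j(510, 481) + 243047) - h(526) = 1/(-8*510 + 243047) - 1*400 = 1/(-4080 + 243047) - 400 = 1/238967 - 400 = -95586799/238967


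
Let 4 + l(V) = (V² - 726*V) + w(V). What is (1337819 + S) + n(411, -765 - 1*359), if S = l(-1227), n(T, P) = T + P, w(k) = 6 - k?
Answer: 3734666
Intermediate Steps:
n(T, P) = P + T
l(V) = 2 + V² - 727*V (l(V) = -4 + ((V² - 726*V) + (6 - V)) = -4 + (6 + V² - 727*V) = 2 + V² - 727*V)
S = 2397560 (S = 2 + (-1227)² - 727*(-1227) = 2 + 1505529 + 892029 = 2397560)
(1337819 + S) + n(411, -765 - 1*359) = (1337819 + 2397560) + ((-765 - 1*359) + 411) = 3735379 + ((-765 - 359) + 411) = 3735379 + (-1124 + 411) = 3735379 - 713 = 3734666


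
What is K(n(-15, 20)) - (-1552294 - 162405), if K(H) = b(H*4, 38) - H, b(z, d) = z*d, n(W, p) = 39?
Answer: 1720588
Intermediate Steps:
b(z, d) = d*z
K(H) = 151*H (K(H) = 38*(H*4) - H = 38*(4*H) - H = 152*H - H = 151*H)
K(n(-15, 20)) - (-1552294 - 162405) = 151*39 - (-1552294 - 162405) = 5889 - 1*(-1714699) = 5889 + 1714699 = 1720588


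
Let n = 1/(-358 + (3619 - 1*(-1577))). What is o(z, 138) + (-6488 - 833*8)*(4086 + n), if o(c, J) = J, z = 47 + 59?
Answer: -129994487922/2419 ≈ -5.3739e+7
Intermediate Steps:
z = 106
n = 1/4838 (n = 1/(-358 + (3619 + 1577)) = 1/(-358 + 5196) = 1/4838 ≈ 0.00020670)
o(z, 138) + (-6488 - 833*8)*(4086 + n) = 138 + (-6488 - 833*8)*(4086 + 1/4838) = 138 + (-6488 - 6664)*(19768069/4838) = 138 - 13152*19768069/4838 = 138 - 129994821744/2419 = -129994487922/2419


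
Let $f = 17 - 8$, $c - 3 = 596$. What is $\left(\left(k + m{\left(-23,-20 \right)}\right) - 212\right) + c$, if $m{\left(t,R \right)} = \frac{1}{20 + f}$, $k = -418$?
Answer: $- \frac{898}{29} \approx -30.966$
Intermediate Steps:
$c = 599$ ($c = 3 + 596 = 599$)
$f = 9$
$m{\left(t,R \right)} = \frac{1}{29}$ ($m{\left(t,R \right)} = \frac{1}{20 + 9} = \frac{1}{29}$)
$\left(\left(k + m{\left(-23,-20 \right)}\right) - 212\right) + c = \left(\left(-418 + \frac{1}{29}\right) - 212\right) + 599 = \left(- \frac{12121}{29} - 212\right) + 599 = - \frac{18269}{29} + 599 = - \frac{898}{29}$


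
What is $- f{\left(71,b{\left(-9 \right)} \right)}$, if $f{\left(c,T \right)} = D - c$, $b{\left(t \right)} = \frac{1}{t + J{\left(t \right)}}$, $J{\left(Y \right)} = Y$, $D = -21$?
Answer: $92$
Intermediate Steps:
$b{\left(t \right)} = \frac{1}{2 t}$ ($b{\left(t \right)} = \frac{1}{t + t} = \frac{1}{2 t}$)
$f{\left(c,T \right)} = -21 - c$
$- f{\left(71,b{\left(-9 \right)} \right)} = - (-21 - 71) = \left(-1\right) \left(-92\right) = 92$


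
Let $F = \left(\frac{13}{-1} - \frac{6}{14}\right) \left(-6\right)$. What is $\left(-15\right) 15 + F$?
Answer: $- \frac{1011}{7} \approx -144.43$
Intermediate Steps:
$F = \frac{564}{7}$ ($F = \left(13 \left(-1\right) - \frac{3}{7}\right) \left(-6\right) = \left(-13 - \frac{3}{7}\right) \left(-6\right) = \left(- \frac{94}{7}\right) \left(-6\right) = \frac{564}{7} \approx 80.571$)
$\left(-15\right) 15 + F = \left(-15\right) 15 + \frac{564}{7} = -225 + \frac{564}{7} = - \frac{1011}{7}$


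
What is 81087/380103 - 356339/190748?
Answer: -39992779947/24167962348 ≈ -1.6548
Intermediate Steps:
81087/380103 - 356339/190748 = 81087*(1/380103) - 356339*1/190748 = 27029/126701 - 356339/190748 = -39992779947/24167962348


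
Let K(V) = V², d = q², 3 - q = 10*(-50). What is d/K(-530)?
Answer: 253009/280900 ≈ 0.90071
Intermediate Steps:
q = 503 (q = 3 - 10*(-50) = 3 - 1*(-500) = 3 + 500 = 503)
d = 253009 (d = 503² = 253009)
d/K(-530) = 253009/((-530)²) = 253009/280900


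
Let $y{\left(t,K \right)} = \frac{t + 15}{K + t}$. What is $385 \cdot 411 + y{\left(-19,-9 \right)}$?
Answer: $\frac{1107646}{7} \approx 1.5824 \cdot 10^{5}$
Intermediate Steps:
$y{\left(t,K \right)} = \frac{15 + t}{K + t}$
$385 \cdot 411 + y{\left(-19,-9 \right)} = 385 \cdot 411 + \frac{15 - 19}{-9 - 19} = 158235 + \frac{1}{-28} \left(-4\right) = 158235 - - \frac{1}{7} = 158235 + \frac{1}{7} = \frac{1107646}{7}$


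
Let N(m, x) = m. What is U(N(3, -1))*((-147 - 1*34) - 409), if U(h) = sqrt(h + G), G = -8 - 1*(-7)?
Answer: -590*sqrt(2) ≈ -834.39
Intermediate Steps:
G = -1 (G = -8 + 7 = -1)
U(h) = sqrt(-1 + h) (U(h) = sqrt(h - 1) = sqrt(-1 + h))
U(N(3, -1))*((-147 - 1*34) - 409) = sqrt(-1 + 3)*((-147 - 1*34) - 409) = sqrt(2)*((-147 - 34) - 409) = sqrt(2)*(-181 - 409) = sqrt(2)*(-590) = -590*sqrt(2)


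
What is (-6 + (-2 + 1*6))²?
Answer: 4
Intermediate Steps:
(-6 + (-2 + 1*6))² = (-6 + (-2 + 6))² = (-6 + 4)² = (-2)² = 4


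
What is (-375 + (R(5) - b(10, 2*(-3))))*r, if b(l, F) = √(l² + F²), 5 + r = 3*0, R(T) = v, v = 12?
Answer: 1815 + 10*√34 ≈ 1873.3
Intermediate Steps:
R(T) = 12
r = -5 (r = -5 + 3*0 = -5 + 0 = -5)
b(l, F) = √(F² + l²)
(-375 + (R(5) - b(10, 2*(-3))))*r = (-375 + (12 - √((2*(-3))² + 10²)))*(-5) = (-375 + (12 - √((-6)² + 100)))*(-5) = (-375 + (12 - √(36 + 100)))*(-5) = (-375 + (12 - √136))*(-5) = (-375 + (12 - 2*√34))*(-5) = (-363 - 2*√34)*(-5) = 1815 + 10*√34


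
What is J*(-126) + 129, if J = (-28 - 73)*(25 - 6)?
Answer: 241923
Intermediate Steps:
J = -1919 (J = -101*19 = -1919)
J*(-126) + 129 = -1919*(-126) + 129 = 241794 + 129 = 241923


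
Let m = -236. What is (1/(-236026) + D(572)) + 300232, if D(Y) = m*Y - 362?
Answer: 38915494827/236026 ≈ 1.6488e+5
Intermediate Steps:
D(Y) = -362 - 236*Y (D(Y) = -236*Y - 362 = -362 - 236*Y)
(1/(-236026) + D(572)) + 300232 = (1/(-236026) + (-362 - 236*572)) + 300232 = (-1/236026 + (-362 - 134992)) + 300232 = (-1/236026 - 135354) + 300232 = -31947063205/236026 + 300232 = 38915494827/236026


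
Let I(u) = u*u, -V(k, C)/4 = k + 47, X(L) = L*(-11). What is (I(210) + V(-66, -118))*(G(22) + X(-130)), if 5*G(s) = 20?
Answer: 63348384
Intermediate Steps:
G(s) = 4 (G(s) = (⅕)*20 = 4)
X(L) = -11*L
V(k, C) = -188 - 4*k (V(k, C) = -4*(k + 47) = -4*(47 + k) = -188 - 4*k)
I(u) = u²
(I(210) + V(-66, -118))*(G(22) + X(-130)) = (210² + (-188 - 4*(-66)))*(4 - 11*(-130)) = (44100 + (-188 + 264))*(4 + 1430) = (44100 + 76)*1434 = 44176*1434 = 63348384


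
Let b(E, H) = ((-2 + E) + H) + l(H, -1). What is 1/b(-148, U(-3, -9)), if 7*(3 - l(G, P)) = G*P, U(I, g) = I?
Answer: -7/1053 ≈ -0.0066477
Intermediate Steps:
l(G, P) = 3 - G*P/7
b(E, H) = 1 + E + 8*H/7 (b(E, H) = ((-2 + E) + H) + (3 - ⅐*H*(-1)) = (-2 + E + H) + (3 + H/7) = 1 + E + 8*H/7)
1/b(-148, U(-3, -9)) = 1/(1 - 148 + (8/7)*(-3)) = 1/(1 - 148 - 24/7) = 1/(-1053/7) = -7/1053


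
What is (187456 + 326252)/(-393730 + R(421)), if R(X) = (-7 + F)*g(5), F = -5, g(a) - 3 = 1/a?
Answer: -1284270/984421 ≈ -1.3046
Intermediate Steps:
g(a) = 3 + 1/a
R(X) = -192/5 (R(X) = (-7 - 5)*(3 + 1/5) = -12*(3 + 1/5) = -12*16/5 = -192/5)
(187456 + 326252)/(-393730 + R(421)) = (187456 + 326252)/(-393730 - 192/5) = 513708/(-1968842/5) = 513708*(-5/1968842) = -1284270/984421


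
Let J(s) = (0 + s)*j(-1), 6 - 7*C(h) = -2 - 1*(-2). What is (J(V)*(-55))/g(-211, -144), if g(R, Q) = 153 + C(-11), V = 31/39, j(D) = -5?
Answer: 59675/42003 ≈ 1.4207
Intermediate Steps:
V = 31/39 (V = 31*(1/39) = 31/39 ≈ 0.79487)
C(h) = 6/7 (C(h) = 6/7 - (-2 - 1*(-2))/7 = 6/7 - (-2 + 2)/7 = 6/7 - ⅐*0 = 6/7 + 0 = 6/7)
J(s) = -5*s (J(s) = (0 + s)*(-5) = s*(-5) = -5*s)
g(R, Q) = 1077/7 (g(R, Q) = 153 + 6/7 = 1077/7)
(J(V)*(-55))/g(-211, -144) = (-5*31/39*(-55))/(1077/7) = -155/39*(-55)*(7/1077) = (8525/39)*(7/1077) = 59675/42003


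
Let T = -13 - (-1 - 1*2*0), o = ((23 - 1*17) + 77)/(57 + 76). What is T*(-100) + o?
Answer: 159683/133 ≈ 1200.6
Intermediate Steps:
o = 83/133 (o = ((23 - 17) + 77)/133 = (6 + 77)*(1/133) = 83*(1/133) = 83/133 ≈ 0.62406)
T = -12 (T = -13 - (-1 - 2*0) = -13 - (-1 + 0) = -13 - 1*(-1) = -13 + 1 = -12)
T*(-100) + o = -12*(-100) + 83/133 = 1200 + 83/133 = 159683/133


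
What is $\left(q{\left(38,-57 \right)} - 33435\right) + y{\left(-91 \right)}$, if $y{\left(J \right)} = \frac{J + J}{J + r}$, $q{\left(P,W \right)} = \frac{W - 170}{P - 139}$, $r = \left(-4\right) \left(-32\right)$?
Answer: $- \frac{124956578}{3737} \approx -33438.0$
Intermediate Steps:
$r = 128$
$q{\left(P,W \right)} = \frac{-170 + W}{-139 + P}$
$y{\left(J \right)} = \frac{2 J}{128 + J}$ ($y{\left(J \right)} = \frac{J + J}{J + 128} = \frac{2 J}{128 + J}$)
$\left(q{\left(38,-57 \right)} - 33435\right) + y{\left(-91 \right)} = \left(\frac{-170 - 57}{-139 + 38} - 33435\right) + 2 \left(-91\right) \frac{1}{128 - 91} = \left(\frac{1}{-101} \left(-227\right) - 33435\right) + 2 \left(-91\right) \frac{1}{37} = \left(\left(- \frac{1}{101}\right) \left(-227\right) - 33435\right) + 2 \left(-91\right) \frac{1}{37} = \left(\frac{227}{101} - 33435\right) - \frac{182}{37} = - \frac{3376708}{101} - \frac{182}{37} = - \frac{124956578}{3737}$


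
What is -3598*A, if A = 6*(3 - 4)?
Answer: 21588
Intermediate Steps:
A = -6 (A = 6*(-1) = -6)
-3598*A = -3598*(-6) = 21588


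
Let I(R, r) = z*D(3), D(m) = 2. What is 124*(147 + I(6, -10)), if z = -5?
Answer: 16988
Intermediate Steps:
I(R, r) = -10 (I(R, r) = -5*2 = -10)
124*(147 + I(6, -10)) = 124*(147 - 10) = 124*137 = 16988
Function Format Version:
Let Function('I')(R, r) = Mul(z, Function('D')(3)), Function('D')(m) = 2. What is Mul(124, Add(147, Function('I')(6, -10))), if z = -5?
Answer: 16988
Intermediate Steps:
Function('I')(R, r) = -10 (Function('I')(R, r) = Mul(-5, 2) = -10)
Mul(124, Add(147, Function('I')(6, -10))) = Mul(124, Add(147, -10)) = Mul(124, 137) = 16988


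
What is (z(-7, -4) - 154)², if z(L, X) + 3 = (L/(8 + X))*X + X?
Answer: 23716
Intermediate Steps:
z(L, X) = -3 + X + L*X/(8 + X) (z(L, X) = -3 + ((L/(8 + X))*X + X) = -3 + (L*X/(8 + X) + X) = -3 + (X + L*X/(8 + X)) = -3 + X + L*X/(8 + X))
(z(-7, -4) - 154)² = ((-24 + (-4)² + 5*(-4) - 7*(-4))/(8 - 4) - 154)² = ((-24 + 16 - 20 + 28)/4 - 154)² = ((¼)*0 - 154)² = (0 - 154)² = (-154)² = 23716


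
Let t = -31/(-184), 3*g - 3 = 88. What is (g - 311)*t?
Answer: -13051/276 ≈ -47.286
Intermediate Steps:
g = 91/3 (g = 1 + (⅓)*88 = 1 + 88/3 = 91/3 ≈ 30.333)
t = 31/184 (t = -31*(-1/184) = 31/184 ≈ 0.16848)
(g - 311)*t = (91/3 - 311)*(31/184) = -842/3*31/184 = -13051/276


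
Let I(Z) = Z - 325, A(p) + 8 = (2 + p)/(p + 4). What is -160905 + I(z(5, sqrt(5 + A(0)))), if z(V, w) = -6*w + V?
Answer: -161225 - 3*I*sqrt(10) ≈ -1.6123e+5 - 9.4868*I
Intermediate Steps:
A(p) = -8 + (2 + p)/(4 + p) (A(p) = -8 + (2 + p)/(p + 4) = -8 + (2 + p)/(4 + p))
z(V, w) = V - 6*w
I(Z) = -325 + Z
-160905 + I(z(5, sqrt(5 + A(0)))) = -160905 + (-325 + (5 - 6*sqrt(5 + (-30 - 7*0)/(4 + 0)))) = -160905 + (-325 + (5 - 6*sqrt(5 + (-30 + 0)/4))) = -160905 + (-325 + (5 - 6*sqrt(5 + (1/4)*(-30)))) = -160905 + (-325 + (5 - 6*sqrt(5 - 15/2))) = -160905 + (-325 + (5 - 3*I*sqrt(10))) = -160905 + (-320 - 3*I*sqrt(10)) = -161225 - 3*I*sqrt(10)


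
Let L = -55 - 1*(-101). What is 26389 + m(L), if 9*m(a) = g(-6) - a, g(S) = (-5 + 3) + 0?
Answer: 79151/3 ≈ 26384.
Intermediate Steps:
g(S) = -2 (g(S) = -2 + 0 = -2)
L = 46 (L = -55 + 101 = 46)
m(a) = -2/9 - a/9 (m(a) = (-2 - a)/9 = -2/9 - a/9)
26389 + m(L) = 26389 + (-2/9 - ⅑*46) = 26389 + (-2/9 - 46/9) = 26389 - 16/3 = 79151/3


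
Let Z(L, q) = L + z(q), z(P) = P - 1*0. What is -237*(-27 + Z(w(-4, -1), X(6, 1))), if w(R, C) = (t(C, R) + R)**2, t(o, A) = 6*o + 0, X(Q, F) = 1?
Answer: -17538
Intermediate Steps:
t(o, A) = 6*o
z(P) = P (z(P) = P + 0 = P)
w(R, C) = (R + 6*C)**2 (w(R, C) = (6*C + R)**2 = (R + 6*C)**2)
Z(L, q) = L + q
-237*(-27 + Z(w(-4, -1), X(6, 1))) = -237*(-27 + ((-4 + 6*(-1))**2 + 1)) = -237*(-27 + ((-4 - 6)**2 + 1)) = -237*(-27 + ((-10)**2 + 1)) = -237*(-27 + (100 + 1)) = -237*(-27 + 101) = -237*74 = -17538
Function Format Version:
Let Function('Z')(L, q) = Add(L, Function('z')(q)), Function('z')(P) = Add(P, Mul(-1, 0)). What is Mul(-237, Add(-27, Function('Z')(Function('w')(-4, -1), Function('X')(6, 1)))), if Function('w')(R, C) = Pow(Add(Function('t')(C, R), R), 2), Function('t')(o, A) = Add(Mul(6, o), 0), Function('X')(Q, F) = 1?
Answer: -17538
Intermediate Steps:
Function('t')(o, A) = Mul(6, o)
Function('z')(P) = P (Function('z')(P) = Add(P, 0) = P)
Function('w')(R, C) = Pow(Add(R, Mul(6, C)), 2) (Function('w')(R, C) = Pow(Add(Mul(6, C), R), 2) = Pow(Add(R, Mul(6, C)), 2))
Function('Z')(L, q) = Add(L, q)
Mul(-237, Add(-27, Function('Z')(Function('w')(-4, -1), Function('X')(6, 1)))) = Mul(-237, Add(-27, Add(Pow(Add(-4, Mul(6, -1)), 2), 1))) = Mul(-237, Add(-27, Add(Pow(Add(-4, -6), 2), 1))) = Mul(-237, Add(-27, Add(Pow(-10, 2), 1))) = Mul(-237, Add(-27, Add(100, 1))) = Mul(-237, Add(-27, 101)) = Mul(-237, 74) = -17538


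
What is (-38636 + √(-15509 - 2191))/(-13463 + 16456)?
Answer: -38636/2993 + 10*I*√177/2993 ≈ -12.909 + 0.044451*I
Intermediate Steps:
(-38636 + √(-15509 - 2191))/(-13463 + 16456) = (-38636 + √(-17700))/2993 = (-38636 + 10*I*√177)*(1/2993) = -38636/2993 + 10*I*√177/2993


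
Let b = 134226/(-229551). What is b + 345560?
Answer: 26441169778/76517 ≈ 3.4556e+5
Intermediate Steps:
b = -44742/76517 (b = 134226*(-1/229551) = -44742/76517 ≈ -0.58473)
b + 345560 = -44742/76517 + 345560 = 26441169778/76517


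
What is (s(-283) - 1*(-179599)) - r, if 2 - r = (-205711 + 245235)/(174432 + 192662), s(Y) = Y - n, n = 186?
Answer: 32878426778/183547 ≈ 1.7913e+5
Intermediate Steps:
s(Y) = -186 + Y (s(Y) = Y - 1*186 = Y - 186 = -186 + Y)
r = 347332/183547 (r = 2 - (-205711 + 245235)/(174432 + 192662) = 2 - 39524/367094 = 2 - 1*19762/183547 = 2 - 19762/183547 = 347332/183547 ≈ 1.8923)
(s(-283) - 1*(-179599)) - r = ((-186 - 283) - 1*(-179599)) - 1*347332/183547 = (-469 + 179599) - 347332/183547 = 179130 - 347332/183547 = 32878426778/183547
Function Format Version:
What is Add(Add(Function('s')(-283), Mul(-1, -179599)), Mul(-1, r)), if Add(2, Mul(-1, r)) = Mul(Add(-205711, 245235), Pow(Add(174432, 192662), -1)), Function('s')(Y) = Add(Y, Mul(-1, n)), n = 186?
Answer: Rational(32878426778, 183547) ≈ 1.7913e+5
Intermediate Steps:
Function('s')(Y) = Add(-186, Y) (Function('s')(Y) = Add(Y, Mul(-1, 186)) = Add(Y, -186) = Add(-186, Y))
r = Rational(347332, 183547) (r = Add(2, Mul(-1, Mul(Add(-205711, 245235), Pow(Add(174432, 192662), -1)))) = Add(2, Mul(-1, Mul(39524, Pow(367094, -1)))) = Add(2, Mul(-1, Mul(39524, Rational(1, 367094)))) = Add(2, Mul(-1, Rational(19762, 183547))) = Add(2, Rational(-19762, 183547)) = Rational(347332, 183547) ≈ 1.8923)
Add(Add(Function('s')(-283), Mul(-1, -179599)), Mul(-1, r)) = Add(Add(Add(-186, -283), Mul(-1, -179599)), Mul(-1, Rational(347332, 183547))) = Add(Add(-469, 179599), Rational(-347332, 183547)) = Add(179130, Rational(-347332, 183547)) = Rational(32878426778, 183547)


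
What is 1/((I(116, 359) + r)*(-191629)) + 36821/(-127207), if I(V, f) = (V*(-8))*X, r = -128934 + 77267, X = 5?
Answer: -397300581999356/1372570412280321 ≈ -0.28946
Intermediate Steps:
r = -51667
I(V, f) = -40*V (I(V, f) = (V*(-8))*5 = -8*V*5 = -40*V)
1/((I(116, 359) + r)*(-191629)) + 36821/(-127207) = 1/(-40*116 - 51667*(-191629)) + 36821/(-127207) = -1/191629/(-4640 - 51667) + 36821*(-1/127207) = -1/191629/(-56307) - 36821/127207 = -1/56307*(-1/191629) - 36821/127207 = 1/10790054103 - 36821/127207 = -397300581999356/1372570412280321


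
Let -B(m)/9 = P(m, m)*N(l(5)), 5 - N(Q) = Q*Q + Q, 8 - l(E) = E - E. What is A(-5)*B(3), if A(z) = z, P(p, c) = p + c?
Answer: -18090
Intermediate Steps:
P(p, c) = c + p
l(E) = 8 (l(E) = 8 - (E - E) = 8 - 1*0 = 8 + 0 = 8)
N(Q) = 5 - Q - Q**2 (N(Q) = 5 - (Q*Q + Q) = 5 - (Q**2 + Q) = 5 - (Q + Q**2) = 5 + (-Q - Q**2) = 5 - Q - Q**2)
B(m) = 1206*m (B(m) = -9*(m + m)*(5 - 1*8 - 1*8**2) = -9*2*m*(5 - 8 - 1*64) = -9*2*m*(5 - 8 - 64) = -9*2*m*(-67) = -(-1206)*m = 1206*m)
A(-5)*B(3) = -6030*3 = -5*3618 = -18090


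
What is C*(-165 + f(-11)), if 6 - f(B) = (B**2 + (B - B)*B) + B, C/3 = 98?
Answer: -79086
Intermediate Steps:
C = 294 (C = 3*98 = 294)
f(B) = 6 - B - B**2 (f(B) = 6 - ((B**2 + (B - B)*B) + B) = 6 - ((B**2 + 0*B) + B) = 6 - ((B**2 + 0) + B) = 6 - (B**2 + B) = 6 - (B + B**2) = 6 + (-B - B**2) = 6 - B - B**2)
C*(-165 + f(-11)) = 294*(-165 + (6 - 1*(-11) - 1*(-11)**2)) = 294*(-165 + (6 + 11 - 1*121)) = 294*(-165 + (6 + 11 - 121)) = 294*(-165 - 104) = 294*(-269) = -79086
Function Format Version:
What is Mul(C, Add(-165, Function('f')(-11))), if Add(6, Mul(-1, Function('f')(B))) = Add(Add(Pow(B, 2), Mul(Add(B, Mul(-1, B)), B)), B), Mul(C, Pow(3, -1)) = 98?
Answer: -79086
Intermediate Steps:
C = 294 (C = Mul(3, 98) = 294)
Function('f')(B) = Add(6, Mul(-1, B), Mul(-1, Pow(B, 2))) (Function('f')(B) = Add(6, Mul(-1, Add(Add(Pow(B, 2), Mul(Add(B, Mul(-1, B)), B)), B))) = Add(6, Mul(-1, Add(Add(Pow(B, 2), Mul(0, B)), B))) = Add(6, Mul(-1, Add(Add(Pow(B, 2), 0), B))) = Add(6, Mul(-1, Add(Pow(B, 2), B))) = Add(6, Mul(-1, Add(B, Pow(B, 2)))) = Add(6, Add(Mul(-1, B), Mul(-1, Pow(B, 2)))) = Add(6, Mul(-1, B), Mul(-1, Pow(B, 2))))
Mul(C, Add(-165, Function('f')(-11))) = Mul(294, Add(-165, Add(6, Mul(-1, -11), Mul(-1, Pow(-11, 2))))) = Mul(294, Add(-165, Add(6, 11, Mul(-1, 121)))) = Mul(294, Add(-165, Add(6, 11, -121))) = Mul(294, Add(-165, -104)) = Mul(294, -269) = -79086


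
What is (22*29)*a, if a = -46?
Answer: -29348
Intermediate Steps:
(22*29)*a = (22*29)*(-46) = 638*(-46) = -29348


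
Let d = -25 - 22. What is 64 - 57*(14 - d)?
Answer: -3413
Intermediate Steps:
d = -47
64 - 57*(14 - d) = 64 - 57*(14 - 1*(-47)) = 64 - 57*(14 + 47) = 64 - 57*61 = 64 - 3477 = -3413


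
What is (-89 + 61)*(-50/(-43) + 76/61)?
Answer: -176904/2623 ≈ -67.443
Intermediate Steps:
(-89 + 61)*(-50/(-43) + 76/61) = -28*(-50*(-1/43) + 76*(1/61)) = -28*(50/43 + 76/61) = -28*6318/2623 = -176904/2623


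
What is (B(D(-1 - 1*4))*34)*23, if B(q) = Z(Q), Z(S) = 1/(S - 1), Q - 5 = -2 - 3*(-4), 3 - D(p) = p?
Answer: 391/7 ≈ 55.857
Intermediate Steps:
D(p) = 3 - p
Q = 15 (Q = 5 + (-2 - 3*(-4)) = 5 + (-2 + 12) = 5 + 10 = 15)
Z(S) = 1/(-1 + S)
B(q) = 1/14 (B(q) = 1/(-1 + 15) = 1/14)
(B(D(-1 - 1*4))*34)*23 = ((1/14)*34)*23 = (17/7)*23 = 391/7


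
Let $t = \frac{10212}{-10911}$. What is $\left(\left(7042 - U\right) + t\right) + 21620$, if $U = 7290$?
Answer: $\frac{77726560}{3637} \approx 21371.0$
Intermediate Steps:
$t = - \frac{3404}{3637}$ ($t = 10212 \left(- \frac{1}{10911}\right) = - \frac{3404}{3637} \approx -0.93594$)
$\left(\left(7042 - U\right) + t\right) + 21620 = \left(\left(7042 - 7290\right) - \frac{3404}{3637}\right) + 21620 = \left(-248 - \frac{3404}{3637}\right) + 21620 = - \frac{905380}{3637} + 21620 = \frac{77726560}{3637}$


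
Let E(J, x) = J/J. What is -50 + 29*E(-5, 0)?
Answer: -21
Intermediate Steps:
E(J, x) = 1
-50 + 29*E(-5, 0) = -50 + 29*1 = -50 + 29 = -21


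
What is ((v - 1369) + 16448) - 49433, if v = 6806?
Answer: -27548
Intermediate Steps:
((v - 1369) + 16448) - 49433 = ((6806 - 1369) + 16448) - 49433 = (5437 + 16448) - 49433 = 21885 - 49433 = -27548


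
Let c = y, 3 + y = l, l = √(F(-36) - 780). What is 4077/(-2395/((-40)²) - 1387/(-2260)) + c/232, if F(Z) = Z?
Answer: -2280169203/493928 + I*√51/58 ≈ -4616.4 + 0.12313*I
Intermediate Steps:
l = 4*I*√51 (l = √(-36 - 780) = √(-816) = 4*I*√51 ≈ 28.566*I)
y = -3 + 4*I*√51 ≈ -3.0 + 28.566*I
c = -3 + 4*I*√51 ≈ -3.0 + 28.566*I
4077/(-2395/((-40)²) - 1387/(-2260)) + c/232 = 4077/(-2395/((-40)²) - 1387/(-2260)) + (-3 + 4*I*√51)/232 = 4077/(-2395/1600 - 1387*(-1/2260)) + (-3 + 4*I*√51)*(1/232) = 4077/(-2395*1/1600 + 1387/2260) + (-3/232 + I*√51/58) = 4077/(-479/320 + 1387/2260) + (-3/232 + I*√51/58) = 4077/(-6387/7232) + (-3/232 + I*√51/58) = 4077*(-7232/6387) + (-3/232 + I*√51/58) = -9828288/2129 + (-3/232 + I*√51/58) = -2280169203/493928 + I*√51/58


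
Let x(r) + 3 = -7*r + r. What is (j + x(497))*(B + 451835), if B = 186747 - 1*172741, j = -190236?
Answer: -90010263861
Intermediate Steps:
x(r) = -3 - 6*r (x(r) = -3 + (-7*r + r) = -3 - 6*r)
B = 14006 (B = 186747 - 172741 = 14006)
(j + x(497))*(B + 451835) = (-190236 + (-3 - 6*497))*(14006 + 451835) = (-190236 + (-3 - 2982))*465841 = (-190236 - 2985)*465841 = -193221*465841 = -90010263861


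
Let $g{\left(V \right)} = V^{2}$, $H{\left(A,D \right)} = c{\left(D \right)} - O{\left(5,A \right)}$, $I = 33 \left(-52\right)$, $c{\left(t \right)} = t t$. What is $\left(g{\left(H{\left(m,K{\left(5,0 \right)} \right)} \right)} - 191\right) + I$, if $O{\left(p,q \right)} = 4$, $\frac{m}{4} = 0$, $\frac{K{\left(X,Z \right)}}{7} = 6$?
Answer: $3095693$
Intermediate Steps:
$K{\left(X,Z \right)} = 42$ ($K{\left(X,Z \right)} = 7 \cdot 6 = 42$)
$m = 0$ ($m = 4 \cdot 0 = 0$)
$c{\left(t \right)} = t^{2}$
$I = -1716$
$H{\left(A,D \right)} = -4 + D^{2}$ ($H{\left(A,D \right)} = D^{2} - 4 = -4 + D^{2}$)
$\left(g{\left(H{\left(m,K{\left(5,0 \right)} \right)} \right)} - 191\right) + I = \left(\left(-4 + 42^{2}\right)^{2} - 191\right) - 1716 = \left(\left(-4 + 1764\right)^{2} - 191\right) - 1716 = \left(1760^{2} - 191\right) - 1716 = \left(3097600 - 191\right) - 1716 = 3097409 - 1716 = 3095693$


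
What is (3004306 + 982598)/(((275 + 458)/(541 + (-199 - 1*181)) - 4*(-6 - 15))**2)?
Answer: 103344538584/203262049 ≈ 508.43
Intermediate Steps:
(3004306 + 982598)/(((275 + 458)/(541 + (-199 - 1*181)) - 4*(-6 - 15))**2) = 3986904/((733/(541 + (-199 - 181)) - 4*(-21))**2) = 3986904/((733/(541 - 380) + 84)**2) = 3986904/((733/161 + 84)**2) = 3986904/((14257/161)**2) = 3986904/(203262049/25921) = 3986904*(25921/203262049) = 103344538584/203262049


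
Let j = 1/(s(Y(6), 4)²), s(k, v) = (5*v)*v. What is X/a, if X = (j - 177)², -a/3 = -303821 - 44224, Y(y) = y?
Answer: 1283233574401/42767769600000 ≈ 0.030005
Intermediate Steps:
s(k, v) = 5*v²
j = 1/6400 (j = 1/((5*4²)²) = 1/((5*16)²) = 1/(80²) = 1/6400 ≈ 0.00015625)
a = 1044135 (a = -3*(-303821 - 44224) = -3*(-348045) = 1044135)
X = 1283233574401/40960000 (X = (1/6400 - 177)² = (-1132799/6400)² = 1283233574401/40960000 ≈ 31329.)
X/a = (1283233574401/40960000)/1044135 = (1283233574401/40960000)*(1/1044135) = 1283233574401/42767769600000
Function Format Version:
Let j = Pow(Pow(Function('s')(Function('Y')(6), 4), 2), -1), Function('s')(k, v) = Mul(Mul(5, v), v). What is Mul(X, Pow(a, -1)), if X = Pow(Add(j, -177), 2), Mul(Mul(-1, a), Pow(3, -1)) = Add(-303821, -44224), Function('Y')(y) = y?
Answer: Rational(1283233574401, 42767769600000) ≈ 0.030005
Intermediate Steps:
Function('s')(k, v) = Mul(5, Pow(v, 2))
j = Rational(1, 6400) (j = Pow(Pow(Mul(5, Pow(4, 2)), 2), -1) = Pow(Pow(Mul(5, 16), 2), -1) = Pow(Pow(80, 2), -1) = Pow(6400, -1) = Rational(1, 6400) ≈ 0.00015625)
a = 1044135 (a = Mul(-3, Add(-303821, -44224)) = Mul(-3, -348045) = 1044135)
X = Rational(1283233574401, 40960000) (X = Pow(Add(Rational(1, 6400), -177), 2) = Pow(Rational(-1132799, 6400), 2) = Rational(1283233574401, 40960000) ≈ 31329.)
Mul(X, Pow(a, -1)) = Mul(Rational(1283233574401, 40960000), Pow(1044135, -1)) = Mul(Rational(1283233574401, 40960000), Rational(1, 1044135)) = Rational(1283233574401, 42767769600000)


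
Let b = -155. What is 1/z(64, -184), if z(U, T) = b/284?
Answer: -284/155 ≈ -1.8323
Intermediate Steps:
z(U, T) = -155/284
1/z(64, -184) = 1/(-155/284) = -284/155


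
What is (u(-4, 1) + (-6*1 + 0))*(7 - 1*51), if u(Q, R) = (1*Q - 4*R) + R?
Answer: 572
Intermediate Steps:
u(Q, R) = Q - 3*R (u(Q, R) = (Q - 4*R) + R = Q - 3*R)
(u(-4, 1) + (-6*1 + 0))*(7 - 1*51) = ((-4 - 3*1) + (-6*1 + 0))*(7 - 1*51) = ((-4 - 3) + (-6 + 0))*(7 - 51) = (-7 - 6)*(-44) = -13*(-44) = 572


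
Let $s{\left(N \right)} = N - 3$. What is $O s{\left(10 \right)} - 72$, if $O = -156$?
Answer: $-1164$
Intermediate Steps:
$s{\left(N \right)} = -3 + N$
$O s{\left(10 \right)} - 72 = - 156 \left(-3 + 10\right) - 72 = \left(-156\right) 7 + \left(-76 + 4\right) = -1092 - 72 = -1164$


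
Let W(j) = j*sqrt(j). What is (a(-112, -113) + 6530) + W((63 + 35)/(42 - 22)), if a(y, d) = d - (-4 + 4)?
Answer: 6417 + 343*sqrt(10)/100 ≈ 6427.8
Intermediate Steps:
a(y, d) = d (a(y, d) = d - 1*0 = d + 0 = d)
W(j) = j**(3/2)
(a(-112, -113) + 6530) + W((63 + 35)/(42 - 22)) = (-113 + 6530) + ((63 + 35)/(42 - 22))**(3/2) = 6417 + (98/20)**(3/2) = 6417 + (98*(1/20))**(3/2) = 6417 + (49/10)**(3/2) = 6417 + 343*sqrt(10)/100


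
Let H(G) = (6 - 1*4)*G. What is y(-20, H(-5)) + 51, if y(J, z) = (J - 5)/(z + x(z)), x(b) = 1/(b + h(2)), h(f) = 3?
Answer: 3796/71 ≈ 53.465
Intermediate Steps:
H(G) = 2*G (H(G) = (6 - 4)*G = 2*G)
x(b) = 1/(3 + b) (x(b) = 1/(b + 3) = 1/(3 + b))
y(J, z) = (-5 + J)/(z + 1/(3 + z)) (y(J, z) = (J - 5)/(z + 1/(3 + z)) = (-5 + J)/(z + 1/(3 + z)))
y(-20, H(-5)) + 51 = (-5 - 20)*(3 + 2*(-5))/(1 + (2*(-5))*(3 + 2*(-5))) + 51 = -25*(3 - 10)/(1 - 10*(3 - 10)) + 51 = -25*(-7)/(1 - 10*(-7)) + 51 = -25*(-7)/(1 + 70) + 51 = -25*(-7)/71 + 51 = (1/71)*(-25)*(-7) + 51 = 175/71 + 51 = 3796/71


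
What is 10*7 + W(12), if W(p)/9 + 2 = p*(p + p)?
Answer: 2644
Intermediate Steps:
W(p) = -18 + 18*p² (W(p) = -18 + 9*(p*(p + p)) = -18 + 9*(p*(2*p)) = -18 + 9*(2*p²) = -18 + 18*p²)
10*7 + W(12) = 10*7 + (-18 + 18*12²) = 70 + (-18 + 18*144) = 70 + (-18 + 2592) = 70 + 2574 = 2644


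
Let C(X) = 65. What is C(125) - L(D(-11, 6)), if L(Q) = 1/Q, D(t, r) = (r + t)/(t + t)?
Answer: 303/5 ≈ 60.600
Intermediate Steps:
D(t, r) = (r + t)/(2*t) (D(t, r) = (r + t)/((2*t)) = (r + t)*(1/(2*t)) = (r + t)/(2*t))
C(125) - L(D(-11, 6)) = 65 - 1/((1/2)*(6 - 11)/(-11)) = 65 - 1/((1/2)*(-1/11)*(-5)) = 65 - 1/5/22 = 65 - 1*22/5 = 65 - 22/5 = 303/5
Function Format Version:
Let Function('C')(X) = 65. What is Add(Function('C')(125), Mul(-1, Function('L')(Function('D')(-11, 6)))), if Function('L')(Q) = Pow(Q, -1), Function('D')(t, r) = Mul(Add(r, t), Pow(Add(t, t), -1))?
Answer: Rational(303, 5) ≈ 60.600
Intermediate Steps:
Function('D')(t, r) = Mul(Rational(1, 2), Pow(t, -1), Add(r, t)) (Function('D')(t, r) = Mul(Add(r, t), Pow(Mul(2, t), -1)) = Mul(Add(r, t), Mul(Rational(1, 2), Pow(t, -1))) = Mul(Rational(1, 2), Pow(t, -1), Add(r, t)))
Add(Function('C')(125), Mul(-1, Function('L')(Function('D')(-11, 6)))) = Add(65, Mul(-1, Pow(Mul(Rational(1, 2), Pow(-11, -1), Add(6, -11)), -1))) = Add(65, Mul(-1, Pow(Mul(Rational(1, 2), Rational(-1, 11), -5), -1))) = Add(65, Mul(-1, Pow(Rational(5, 22), -1))) = Add(65, Mul(-1, Rational(22, 5))) = Add(65, Rational(-22, 5)) = Rational(303, 5)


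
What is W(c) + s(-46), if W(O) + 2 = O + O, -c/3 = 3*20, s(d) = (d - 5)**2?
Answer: 2239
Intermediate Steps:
s(d) = (-5 + d)**2
c = -180 (c = -9*20 = -3*60 = -180)
W(O) = -2 + 2*O (W(O) = -2 + (O + O) = -2 + 2*O)
W(c) + s(-46) = (-2 + 2*(-180)) + (-5 - 46)**2 = (-2 - 360) + (-51)**2 = -362 + 2601 = 2239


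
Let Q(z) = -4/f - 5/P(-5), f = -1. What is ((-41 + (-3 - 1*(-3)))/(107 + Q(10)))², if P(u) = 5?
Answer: 1681/12100 ≈ 0.13893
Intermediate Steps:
Q(z) = 3 (Q(z) = -4/(-1) - 5/5 = -4*(-1) - 5*⅕ = 4 - 1 = 3)
((-41 + (-3 - 1*(-3)))/(107 + Q(10)))² = ((-41 + (-3 - 1*(-3)))/(107 + 3))² = ((-41 + (-3 + 3))/110)² = ((-41 + 0)*(1/110))² = (-41*1/110)² = (-41/110)² = 1681/12100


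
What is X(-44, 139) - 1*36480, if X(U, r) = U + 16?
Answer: -36508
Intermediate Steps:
X(U, r) = 16 + U
X(-44, 139) - 1*36480 = (16 - 44) - 1*36480 = -28 - 36480 = -36508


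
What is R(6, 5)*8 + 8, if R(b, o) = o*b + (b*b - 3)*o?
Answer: 1568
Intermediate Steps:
R(b, o) = b*o + o*(-3 + b**2) (R(b, o) = b*o + (b**2 - 3)*o = b*o + (-3 + b**2)*o = b*o + o*(-3 + b**2))
R(6, 5)*8 + 8 = (5*(-3 + 6 + 6**2))*8 + 8 = (5*(-3 + 6 + 36))*8 + 8 = (5*39)*8 + 8 = 195*8 + 8 = 1560 + 8 = 1568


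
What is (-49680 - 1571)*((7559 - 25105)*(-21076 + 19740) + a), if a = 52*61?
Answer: -1201560629628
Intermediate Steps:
a = 3172
(-49680 - 1571)*((7559 - 25105)*(-21076 + 19740) + a) = (-49680 - 1571)*((7559 - 25105)*(-21076 + 19740) + 3172) = -51251*(-17546*(-1336) + 3172) = -51251*(23441456 + 3172) = -51251*23444628 = -1201560629628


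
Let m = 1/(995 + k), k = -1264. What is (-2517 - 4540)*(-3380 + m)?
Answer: 6416372597/269 ≈ 2.3853e+7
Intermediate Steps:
m = -1/269 (m = 1/(995 - 1264) = 1/(-269) = -1/269 ≈ -0.0037175)
(-2517 - 4540)*(-3380 + m) = (-2517 - 4540)*(-3380 - 1/269) = -7057*(-909221/269) = 6416372597/269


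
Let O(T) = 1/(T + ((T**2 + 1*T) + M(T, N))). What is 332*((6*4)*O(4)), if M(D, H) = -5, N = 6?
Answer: 7968/19 ≈ 419.37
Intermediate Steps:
O(T) = 1/(-5 + T**2 + 2*T) (O(T) = 1/(T + ((T**2 + 1*T) - 5)) = 1/(T + ((T**2 + T) - 5)) = 1/(T + ((T + T**2) - 5)) = 1/(T + (-5 + T + T**2)) = 1/(-5 + T**2 + 2*T))
332*((6*4)*O(4)) = 332*((6*4)/(-5 + 4**2 + 2*4)) = 332*(24/(-5 + 16 + 8)) = 332*(24/19) = 7968/19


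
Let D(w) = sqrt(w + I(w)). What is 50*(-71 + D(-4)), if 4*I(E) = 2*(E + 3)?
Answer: -3550 + 75*I*sqrt(2) ≈ -3550.0 + 106.07*I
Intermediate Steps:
I(E) = 3/2 + E/2 (I(E) = (2*(E + 3))/4 = (2*(3 + E))/4 = (6 + 2*E)/4 = 3/2 + E/2)
D(w) = sqrt(3/2 + 3*w/2) (D(w) = sqrt(w + (3/2 + w/2)) = sqrt(3/2 + 3*w/2))
50*(-71 + D(-4)) = 50*(-71 + sqrt(6 + 6*(-4))/2) = 50*(-71 + sqrt(6 - 24)/2) = 50*(-71 + sqrt(-18)/2) = 50*(-71 + (3*I*sqrt(2))/2) = 50*(-71 + 3*I*sqrt(2)/2) = -3550 + 75*I*sqrt(2)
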